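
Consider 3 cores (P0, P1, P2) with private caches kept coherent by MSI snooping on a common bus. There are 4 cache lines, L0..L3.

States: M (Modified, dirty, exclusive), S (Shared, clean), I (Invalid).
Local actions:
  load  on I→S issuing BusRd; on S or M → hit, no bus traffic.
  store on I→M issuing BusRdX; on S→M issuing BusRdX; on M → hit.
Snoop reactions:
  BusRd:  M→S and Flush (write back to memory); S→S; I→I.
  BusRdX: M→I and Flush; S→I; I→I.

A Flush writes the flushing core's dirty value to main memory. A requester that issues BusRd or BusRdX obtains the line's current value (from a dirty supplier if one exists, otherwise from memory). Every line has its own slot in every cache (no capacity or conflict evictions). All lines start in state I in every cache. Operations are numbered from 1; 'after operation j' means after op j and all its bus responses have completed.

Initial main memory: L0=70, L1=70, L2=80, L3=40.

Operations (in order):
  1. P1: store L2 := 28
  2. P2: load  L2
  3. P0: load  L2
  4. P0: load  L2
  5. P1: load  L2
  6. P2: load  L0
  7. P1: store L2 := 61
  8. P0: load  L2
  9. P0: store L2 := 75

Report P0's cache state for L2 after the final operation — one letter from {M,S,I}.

[1] P1: store L2 := 28 | P0:I, P1:M(28), P2:I | bus: BusRdX
[2] P2: load  L2 | P0:I, P1:S(28), P2:S(28) | bus: BusRd,Flush
[3] P0: load  L2 | P0:S(28), P1:S(28), P2:S(28) | bus: BusRd
[4] P0: load  L2 | P0:S(28), P1:S(28), P2:S(28) | bus: none
[5] P1: load  L2 | P0:S(28), P1:S(28), P2:S(28) | bus: none
[6] P2: load  L0 | P0:I, P1:I, P2:S(70) | bus: BusRd
[7] P1: store L2 := 61 | P0:I, P1:M(61), P2:I | bus: BusRdX
[8] P0: load  L2 | P0:S(61), P1:S(61), P2:I | bus: BusRd,Flush
[9] P0: store L2 := 75 | P0:M(75), P1:I, P2:I | bus: BusRdX

state = M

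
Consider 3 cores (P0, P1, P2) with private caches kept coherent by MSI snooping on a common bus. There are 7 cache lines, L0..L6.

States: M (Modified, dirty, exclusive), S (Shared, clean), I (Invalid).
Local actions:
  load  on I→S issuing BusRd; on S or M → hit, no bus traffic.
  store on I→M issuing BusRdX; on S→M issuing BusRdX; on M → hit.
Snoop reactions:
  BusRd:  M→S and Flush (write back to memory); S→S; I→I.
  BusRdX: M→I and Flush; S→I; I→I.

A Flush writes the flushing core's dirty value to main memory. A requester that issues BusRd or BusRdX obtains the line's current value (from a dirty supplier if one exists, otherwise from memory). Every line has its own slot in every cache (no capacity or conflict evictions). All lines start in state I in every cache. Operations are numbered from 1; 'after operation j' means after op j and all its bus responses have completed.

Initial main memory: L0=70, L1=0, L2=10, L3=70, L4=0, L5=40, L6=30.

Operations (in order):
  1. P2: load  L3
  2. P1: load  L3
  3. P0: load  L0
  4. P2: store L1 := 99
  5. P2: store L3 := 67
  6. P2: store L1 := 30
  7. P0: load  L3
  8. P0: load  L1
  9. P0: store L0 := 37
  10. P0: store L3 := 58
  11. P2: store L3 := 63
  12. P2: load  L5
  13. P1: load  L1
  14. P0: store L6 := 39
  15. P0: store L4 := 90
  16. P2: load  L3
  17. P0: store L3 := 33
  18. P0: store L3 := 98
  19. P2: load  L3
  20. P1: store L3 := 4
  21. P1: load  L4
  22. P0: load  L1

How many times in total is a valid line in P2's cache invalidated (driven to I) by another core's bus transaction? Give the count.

[1] P2: load  L3 | P0:I, P1:I, P2:S(70) | bus: BusRd
[2] P1: load  L3 | P0:I, P1:S(70), P2:S(70) | bus: BusRd
[3] P0: load  L0 | P0:S(70), P1:I, P2:I | bus: BusRd
[4] P2: store L1 := 99 | P0:I, P1:I, P2:M(99) | bus: BusRdX
[5] P2: store L3 := 67 | P0:I, P1:I, P2:M(67) | bus: BusRdX
[6] P2: store L1 := 30 | P0:I, P1:I, P2:M(30) | bus: none
[7] P0: load  L3 | P0:S(67), P1:I, P2:S(67) | bus: BusRd,Flush
[8] P0: load  L1 | P0:S(30), P1:I, P2:S(30) | bus: BusRd,Flush
[9] P0: store L0 := 37 | P0:M(37), P1:I, P2:I | bus: BusRdX
[10] P0: store L3 := 58 | P0:M(58), P1:I, P2:I | bus: BusRdX
[11] P2: store L3 := 63 | P0:I, P1:I, P2:M(63) | bus: BusRdX,Flush
[12] P2: load  L5 | P0:I, P1:I, P2:S(40) | bus: BusRd
[13] P1: load  L1 | P0:S(30), P1:S(30), P2:S(30) | bus: BusRd
[14] P0: store L6 := 39 | P0:M(39), P1:I, P2:I | bus: BusRdX
[15] P0: store L4 := 90 | P0:M(90), P1:I, P2:I | bus: BusRdX
[16] P2: load  L3 | P0:I, P1:I, P2:M(63) | bus: none
[17] P0: store L3 := 33 | P0:M(33), P1:I, P2:I | bus: BusRdX,Flush
[18] P0: store L3 := 98 | P0:M(98), P1:I, P2:I | bus: none
[19] P2: load  L3 | P0:S(98), P1:I, P2:S(98) | bus: BusRd,Flush
[20] P1: store L3 := 4 | P0:I, P1:M(4), P2:I | bus: BusRdX
[21] P1: load  L4 | P0:S(90), P1:S(90), P2:I | bus: BusRd,Flush
[22] P0: load  L1 | P0:S(30), P1:S(30), P2:S(30) | bus: none

invalidations = 3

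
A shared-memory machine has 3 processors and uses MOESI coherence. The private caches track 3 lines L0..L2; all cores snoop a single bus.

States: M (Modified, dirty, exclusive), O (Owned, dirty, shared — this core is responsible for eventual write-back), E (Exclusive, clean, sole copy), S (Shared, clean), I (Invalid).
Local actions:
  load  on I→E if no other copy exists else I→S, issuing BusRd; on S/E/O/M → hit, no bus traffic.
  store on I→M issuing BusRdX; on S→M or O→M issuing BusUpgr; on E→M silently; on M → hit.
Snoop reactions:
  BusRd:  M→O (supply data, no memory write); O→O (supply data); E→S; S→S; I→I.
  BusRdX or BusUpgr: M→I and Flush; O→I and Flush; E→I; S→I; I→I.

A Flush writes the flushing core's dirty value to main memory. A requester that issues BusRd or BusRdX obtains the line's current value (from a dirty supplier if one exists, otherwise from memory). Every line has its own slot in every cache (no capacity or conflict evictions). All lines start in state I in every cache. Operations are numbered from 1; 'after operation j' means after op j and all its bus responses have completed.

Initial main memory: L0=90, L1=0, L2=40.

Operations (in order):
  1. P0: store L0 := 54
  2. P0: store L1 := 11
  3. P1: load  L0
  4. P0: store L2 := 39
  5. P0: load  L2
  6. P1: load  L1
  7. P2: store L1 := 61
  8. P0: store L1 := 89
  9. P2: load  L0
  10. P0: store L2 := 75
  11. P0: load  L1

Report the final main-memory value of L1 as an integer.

memory[L1] = 61

[1] P0: store L0 := 54 | P0:M(54), P1:I, P2:I | bus: BusRdX
[2] P0: store L1 := 11 | P0:M(11), P1:I, P2:I | bus: BusRdX
[3] P1: load  L0 | P0:O(54), P1:S(54), P2:I | bus: BusRd
[4] P0: store L2 := 39 | P0:M(39), P1:I, P2:I | bus: BusRdX
[5] P0: load  L2 | P0:M(39), P1:I, P2:I | bus: none
[6] P1: load  L1 | P0:O(11), P1:S(11), P2:I | bus: BusRd
[7] P2: store L1 := 61 | P0:I, P1:I, P2:M(61) | bus: BusRdX,Flush
[8] P0: store L1 := 89 | P0:M(89), P1:I, P2:I | bus: BusRdX,Flush
[9] P2: load  L0 | P0:O(54), P1:S(54), P2:S(54) | bus: BusRd
[10] P0: store L2 := 75 | P0:M(75), P1:I, P2:I | bus: none
[11] P0: load  L1 | P0:M(89), P1:I, P2:I | bus: none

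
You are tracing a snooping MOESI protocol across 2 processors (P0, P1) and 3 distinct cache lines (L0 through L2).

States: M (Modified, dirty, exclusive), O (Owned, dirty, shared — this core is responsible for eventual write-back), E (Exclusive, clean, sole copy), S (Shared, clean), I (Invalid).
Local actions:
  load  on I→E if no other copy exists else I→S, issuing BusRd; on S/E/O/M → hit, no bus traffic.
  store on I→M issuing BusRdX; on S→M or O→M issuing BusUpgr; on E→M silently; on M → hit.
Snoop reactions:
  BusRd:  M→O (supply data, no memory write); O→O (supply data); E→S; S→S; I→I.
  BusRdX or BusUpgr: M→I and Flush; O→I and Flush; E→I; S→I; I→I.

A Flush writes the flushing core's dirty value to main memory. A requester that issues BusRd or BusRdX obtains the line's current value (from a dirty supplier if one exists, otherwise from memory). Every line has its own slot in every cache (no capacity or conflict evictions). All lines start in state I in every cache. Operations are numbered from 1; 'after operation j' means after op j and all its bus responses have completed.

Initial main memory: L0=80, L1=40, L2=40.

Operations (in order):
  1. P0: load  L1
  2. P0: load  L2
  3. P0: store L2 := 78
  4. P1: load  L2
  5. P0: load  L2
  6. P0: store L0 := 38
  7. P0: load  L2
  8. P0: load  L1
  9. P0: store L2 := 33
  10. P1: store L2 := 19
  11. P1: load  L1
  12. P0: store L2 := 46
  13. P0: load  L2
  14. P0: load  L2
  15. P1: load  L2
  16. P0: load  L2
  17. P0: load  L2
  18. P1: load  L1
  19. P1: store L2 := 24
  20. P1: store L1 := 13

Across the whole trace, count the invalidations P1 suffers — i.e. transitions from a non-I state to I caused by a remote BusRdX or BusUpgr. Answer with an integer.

invalidations = 2

1. P0: load  L1  bus=[BusRd]  L1: P0=E P1=I  mem[L1]=40
2. P0: load  L2  bus=[BusRd]  L2: P0=E P1=I  mem[L2]=40
3. P0: store L2 := 78  bus=[-]  L2: P0=M P1=I  mem[L2]=40
4. P1: load  L2  bus=[BusRd]  L2: P0=O P1=S  mem[L2]=40
5. P0: load  L2  bus=[-]  L2: P0=O P1=S  mem[L2]=40
6. P0: store L0 := 38  bus=[BusRdX]  L0: P0=M P1=I  mem[L0]=80
7. P0: load  L2  bus=[-]  L2: P0=O P1=S  mem[L2]=40
8. P0: load  L1  bus=[-]  L1: P0=E P1=I  mem[L1]=40
9. P0: store L2 := 33  bus=[BusUpgr]  L2: P0=M P1=I  mem[L2]=40
10. P1: store L2 := 19  bus=[BusRdX,Flush]  L2: P0=I P1=M  mem[L2]=33
11. P1: load  L1  bus=[BusRd]  L1: P0=S P1=S  mem[L1]=40
12. P0: store L2 := 46  bus=[BusRdX,Flush]  L2: P0=M P1=I  mem[L2]=19
13. P0: load  L2  bus=[-]  L2: P0=M P1=I  mem[L2]=19
14. P0: load  L2  bus=[-]  L2: P0=M P1=I  mem[L2]=19
15. P1: load  L2  bus=[BusRd]  L2: P0=O P1=S  mem[L2]=19
16. P0: load  L2  bus=[-]  L2: P0=O P1=S  mem[L2]=19
17. P0: load  L2  bus=[-]  L2: P0=O P1=S  mem[L2]=19
18. P1: load  L1  bus=[-]  L1: P0=S P1=S  mem[L1]=40
19. P1: store L2 := 24  bus=[BusUpgr,Flush]  L2: P0=I P1=M  mem[L2]=46
20. P1: store L1 := 13  bus=[BusUpgr]  L1: P0=I P1=M  mem[L1]=40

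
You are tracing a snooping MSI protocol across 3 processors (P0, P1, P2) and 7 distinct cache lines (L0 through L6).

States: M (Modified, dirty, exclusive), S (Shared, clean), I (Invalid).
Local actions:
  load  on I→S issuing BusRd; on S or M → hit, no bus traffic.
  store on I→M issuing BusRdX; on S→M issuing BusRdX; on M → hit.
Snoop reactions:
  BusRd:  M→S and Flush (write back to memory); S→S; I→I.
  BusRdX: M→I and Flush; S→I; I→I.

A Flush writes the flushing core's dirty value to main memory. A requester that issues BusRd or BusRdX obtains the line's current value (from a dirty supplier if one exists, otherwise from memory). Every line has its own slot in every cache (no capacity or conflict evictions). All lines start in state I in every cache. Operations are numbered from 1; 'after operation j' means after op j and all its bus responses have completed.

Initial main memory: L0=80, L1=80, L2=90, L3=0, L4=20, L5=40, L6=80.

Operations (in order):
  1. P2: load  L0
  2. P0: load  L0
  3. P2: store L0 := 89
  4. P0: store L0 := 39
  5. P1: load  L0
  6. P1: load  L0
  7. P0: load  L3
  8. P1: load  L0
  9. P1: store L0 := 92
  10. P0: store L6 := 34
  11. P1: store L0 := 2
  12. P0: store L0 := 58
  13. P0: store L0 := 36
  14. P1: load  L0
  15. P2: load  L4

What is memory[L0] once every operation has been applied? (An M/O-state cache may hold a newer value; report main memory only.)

memory[L0] = 36

  op1 P2: load  L0 → I/I/S on L0; bus BusRd; mem=80
  op2 P0: load  L0 → S/I/S on L0; bus BusRd; mem=80
  op3 P2: store L0 := 89 → I/I/M on L0; bus BusRdX; mem=80
  op4 P0: store L0 := 39 → M/I/I on L0; bus BusRdX Flush; mem=89
  op5 P1: load  L0 → S/S/I on L0; bus BusRd Flush; mem=39
  op6 P1: load  L0 → S/S/I on L0; bus (none); mem=39
  op7 P0: load  L3 → S/I/I on L3; bus BusRd; mem=0
  op8 P1: load  L0 → S/S/I on L0; bus (none); mem=39
  op9 P1: store L0 := 92 → I/M/I on L0; bus BusRdX; mem=39
  op10 P0: store L6 := 34 → M/I/I on L6; bus BusRdX; mem=80
  op11 P1: store L0 := 2 → I/M/I on L0; bus (none); mem=39
  op12 P0: store L0 := 58 → M/I/I on L0; bus BusRdX Flush; mem=2
  op13 P0: store L0 := 36 → M/I/I on L0; bus (none); mem=2
  op14 P1: load  L0 → S/S/I on L0; bus BusRd Flush; mem=36
  op15 P2: load  L4 → I/I/S on L4; bus BusRd; mem=20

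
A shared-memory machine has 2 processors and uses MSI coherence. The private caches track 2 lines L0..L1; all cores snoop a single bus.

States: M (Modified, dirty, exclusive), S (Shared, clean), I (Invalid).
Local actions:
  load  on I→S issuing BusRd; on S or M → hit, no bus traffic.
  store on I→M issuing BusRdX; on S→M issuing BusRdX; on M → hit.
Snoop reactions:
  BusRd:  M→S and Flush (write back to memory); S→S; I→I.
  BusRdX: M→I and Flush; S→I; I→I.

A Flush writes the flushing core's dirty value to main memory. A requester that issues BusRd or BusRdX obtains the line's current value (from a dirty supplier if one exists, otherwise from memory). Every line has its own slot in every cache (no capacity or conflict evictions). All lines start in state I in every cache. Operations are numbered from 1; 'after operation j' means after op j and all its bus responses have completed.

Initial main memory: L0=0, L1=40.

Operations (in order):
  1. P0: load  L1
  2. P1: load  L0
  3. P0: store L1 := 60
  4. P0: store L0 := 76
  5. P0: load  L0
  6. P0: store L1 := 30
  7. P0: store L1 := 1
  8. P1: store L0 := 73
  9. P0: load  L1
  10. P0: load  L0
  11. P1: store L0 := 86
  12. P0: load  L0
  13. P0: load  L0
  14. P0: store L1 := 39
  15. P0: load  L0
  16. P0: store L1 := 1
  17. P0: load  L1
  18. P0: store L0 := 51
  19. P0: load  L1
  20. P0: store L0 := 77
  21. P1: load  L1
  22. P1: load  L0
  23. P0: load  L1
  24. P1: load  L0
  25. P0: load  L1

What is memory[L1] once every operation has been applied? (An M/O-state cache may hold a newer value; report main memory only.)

[1] P0: load  L1 | P0:S(40), P1:I | bus: BusRd
[2] P1: load  L0 | P0:I, P1:S(0) | bus: BusRd
[3] P0: store L1 := 60 | P0:M(60), P1:I | bus: BusRdX
[4] P0: store L0 := 76 | P0:M(76), P1:I | bus: BusRdX
[5] P0: load  L0 | P0:M(76), P1:I | bus: none
[6] P0: store L1 := 30 | P0:M(30), P1:I | bus: none
[7] P0: store L1 := 1 | P0:M(1), P1:I | bus: none
[8] P1: store L0 := 73 | P0:I, P1:M(73) | bus: BusRdX,Flush
[9] P0: load  L1 | P0:M(1), P1:I | bus: none
[10] P0: load  L0 | P0:S(73), P1:S(73) | bus: BusRd,Flush
[11] P1: store L0 := 86 | P0:I, P1:M(86) | bus: BusRdX
[12] P0: load  L0 | P0:S(86), P1:S(86) | bus: BusRd,Flush
[13] P0: load  L0 | P0:S(86), P1:S(86) | bus: none
[14] P0: store L1 := 39 | P0:M(39), P1:I | bus: none
[15] P0: load  L0 | P0:S(86), P1:S(86) | bus: none
[16] P0: store L1 := 1 | P0:M(1), P1:I | bus: none
[17] P0: load  L1 | P0:M(1), P1:I | bus: none
[18] P0: store L0 := 51 | P0:M(51), P1:I | bus: BusRdX
[19] P0: load  L1 | P0:M(1), P1:I | bus: none
[20] P0: store L0 := 77 | P0:M(77), P1:I | bus: none
[21] P1: load  L1 | P0:S(1), P1:S(1) | bus: BusRd,Flush
[22] P1: load  L0 | P0:S(77), P1:S(77) | bus: BusRd,Flush
[23] P0: load  L1 | P0:S(1), P1:S(1) | bus: none
[24] P1: load  L0 | P0:S(77), P1:S(77) | bus: none
[25] P0: load  L1 | P0:S(1), P1:S(1) | bus: none

memory[L1] = 1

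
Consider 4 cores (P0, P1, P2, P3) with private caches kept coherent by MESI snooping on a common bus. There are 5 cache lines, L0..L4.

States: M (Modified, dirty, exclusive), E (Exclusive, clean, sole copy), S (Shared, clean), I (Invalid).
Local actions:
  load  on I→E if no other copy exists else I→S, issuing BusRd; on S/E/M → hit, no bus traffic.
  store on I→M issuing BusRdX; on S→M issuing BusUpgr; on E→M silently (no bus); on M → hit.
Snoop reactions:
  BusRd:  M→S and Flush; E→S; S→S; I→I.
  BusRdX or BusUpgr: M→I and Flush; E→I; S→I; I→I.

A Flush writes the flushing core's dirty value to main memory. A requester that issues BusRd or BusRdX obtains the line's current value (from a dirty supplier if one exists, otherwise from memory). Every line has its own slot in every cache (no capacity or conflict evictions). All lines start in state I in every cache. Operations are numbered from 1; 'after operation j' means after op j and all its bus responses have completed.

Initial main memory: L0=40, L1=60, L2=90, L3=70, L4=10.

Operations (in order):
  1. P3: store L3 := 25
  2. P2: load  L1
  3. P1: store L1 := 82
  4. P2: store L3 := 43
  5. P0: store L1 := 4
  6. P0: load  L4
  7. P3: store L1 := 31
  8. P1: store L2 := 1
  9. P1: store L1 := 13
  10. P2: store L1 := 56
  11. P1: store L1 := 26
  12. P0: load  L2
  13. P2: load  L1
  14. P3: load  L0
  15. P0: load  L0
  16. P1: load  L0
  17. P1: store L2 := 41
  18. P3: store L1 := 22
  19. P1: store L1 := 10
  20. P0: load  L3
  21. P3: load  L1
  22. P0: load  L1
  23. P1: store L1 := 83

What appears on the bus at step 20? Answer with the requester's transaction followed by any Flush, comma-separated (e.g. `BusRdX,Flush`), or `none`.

[1] P3: store L3 := 25 | P0:I, P1:I, P2:I, P3:M(25) | bus: BusRdX
[2] P2: load  L1 | P0:I, P1:I, P2:E(60), P3:I | bus: BusRd
[3] P1: store L1 := 82 | P0:I, P1:M(82), P2:I, P3:I | bus: BusRdX
[4] P2: store L3 := 43 | P0:I, P1:I, P2:M(43), P3:I | bus: BusRdX,Flush
[5] P0: store L1 := 4 | P0:M(4), P1:I, P2:I, P3:I | bus: BusRdX,Flush
[6] P0: load  L4 | P0:E(10), P1:I, P2:I, P3:I | bus: BusRd
[7] P3: store L1 := 31 | P0:I, P1:I, P2:I, P3:M(31) | bus: BusRdX,Flush
[8] P1: store L2 := 1 | P0:I, P1:M(1), P2:I, P3:I | bus: BusRdX
[9] P1: store L1 := 13 | P0:I, P1:M(13), P2:I, P3:I | bus: BusRdX,Flush
[10] P2: store L1 := 56 | P0:I, P1:I, P2:M(56), P3:I | bus: BusRdX,Flush
[11] P1: store L1 := 26 | P0:I, P1:M(26), P2:I, P3:I | bus: BusRdX,Flush
[12] P0: load  L2 | P0:S(1), P1:S(1), P2:I, P3:I | bus: BusRd,Flush
[13] P2: load  L1 | P0:I, P1:S(26), P2:S(26), P3:I | bus: BusRd,Flush
[14] P3: load  L0 | P0:I, P1:I, P2:I, P3:E(40) | bus: BusRd
[15] P0: load  L0 | P0:S(40), P1:I, P2:I, P3:S(40) | bus: BusRd
[16] P1: load  L0 | P0:S(40), P1:S(40), P2:I, P3:S(40) | bus: BusRd
[17] P1: store L2 := 41 | P0:I, P1:M(41), P2:I, P3:I | bus: BusUpgr
[18] P3: store L1 := 22 | P0:I, P1:I, P2:I, P3:M(22) | bus: BusRdX
[19] P1: store L1 := 10 | P0:I, P1:M(10), P2:I, P3:I | bus: BusRdX,Flush
[20] P0: load  L3 | P0:S(43), P1:I, P2:S(43), P3:I | bus: BusRd,Flush
[21] P3: load  L1 | P0:I, P1:S(10), P2:I, P3:S(10) | bus: BusRd,Flush
[22] P0: load  L1 | P0:S(10), P1:S(10), P2:I, P3:S(10) | bus: BusRd
[23] P1: store L1 := 83 | P0:I, P1:M(83), P2:I, P3:I | bus: BusUpgr

bus = BusRd,Flush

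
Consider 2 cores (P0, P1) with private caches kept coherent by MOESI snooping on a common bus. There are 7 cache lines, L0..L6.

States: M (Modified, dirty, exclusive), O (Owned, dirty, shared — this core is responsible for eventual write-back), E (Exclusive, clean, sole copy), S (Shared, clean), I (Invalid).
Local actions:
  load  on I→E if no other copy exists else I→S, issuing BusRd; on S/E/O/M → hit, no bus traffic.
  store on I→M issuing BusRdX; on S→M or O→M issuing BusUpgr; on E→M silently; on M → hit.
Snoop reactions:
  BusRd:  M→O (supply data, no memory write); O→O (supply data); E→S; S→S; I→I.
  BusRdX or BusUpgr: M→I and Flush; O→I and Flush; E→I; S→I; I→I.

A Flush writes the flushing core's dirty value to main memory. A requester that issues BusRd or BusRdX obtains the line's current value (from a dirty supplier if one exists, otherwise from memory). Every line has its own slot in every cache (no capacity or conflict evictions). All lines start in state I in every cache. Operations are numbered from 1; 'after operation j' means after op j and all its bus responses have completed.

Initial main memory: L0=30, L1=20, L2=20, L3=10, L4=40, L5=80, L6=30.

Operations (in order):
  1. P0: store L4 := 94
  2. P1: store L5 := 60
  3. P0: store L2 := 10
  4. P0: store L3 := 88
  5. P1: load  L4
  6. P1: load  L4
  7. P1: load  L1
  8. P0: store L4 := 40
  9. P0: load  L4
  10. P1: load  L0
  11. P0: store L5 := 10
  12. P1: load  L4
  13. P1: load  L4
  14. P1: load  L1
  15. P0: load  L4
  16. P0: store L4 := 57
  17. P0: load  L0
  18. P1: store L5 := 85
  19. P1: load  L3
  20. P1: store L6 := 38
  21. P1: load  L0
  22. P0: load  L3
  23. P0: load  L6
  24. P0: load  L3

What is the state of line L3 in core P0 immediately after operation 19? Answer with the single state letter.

[1] P0: store L4 := 94 | P0:M(94), P1:I | bus: BusRdX
[2] P1: store L5 := 60 | P0:I, P1:M(60) | bus: BusRdX
[3] P0: store L2 := 10 | P0:M(10), P1:I | bus: BusRdX
[4] P0: store L3 := 88 | P0:M(88), P1:I | bus: BusRdX
[5] P1: load  L4 | P0:O(94), P1:S(94) | bus: BusRd
[6] P1: load  L4 | P0:O(94), P1:S(94) | bus: none
[7] P1: load  L1 | P0:I, P1:E(20) | bus: BusRd
[8] P0: store L4 := 40 | P0:M(40), P1:I | bus: BusUpgr
[9] P0: load  L4 | P0:M(40), P1:I | bus: none
[10] P1: load  L0 | P0:I, P1:E(30) | bus: BusRd
[11] P0: store L5 := 10 | P0:M(10), P1:I | bus: BusRdX,Flush
[12] P1: load  L4 | P0:O(40), P1:S(40) | bus: BusRd
[13] P1: load  L4 | P0:O(40), P1:S(40) | bus: none
[14] P1: load  L1 | P0:I, P1:E(20) | bus: none
[15] P0: load  L4 | P0:O(40), P1:S(40) | bus: none
[16] P0: store L4 := 57 | P0:M(57), P1:I | bus: BusUpgr
[17] P0: load  L0 | P0:S(30), P1:S(30) | bus: BusRd
[18] P1: store L5 := 85 | P0:I, P1:M(85) | bus: BusRdX,Flush
[19] P1: load  L3 | P0:O(88), P1:S(88) | bus: BusRd
[20] P1: store L6 := 38 | P0:I, P1:M(38) | bus: BusRdX
[21] P1: load  L0 | P0:S(30), P1:S(30) | bus: none
[22] P0: load  L3 | P0:O(88), P1:S(88) | bus: none
[23] P0: load  L6 | P0:S(38), P1:O(38) | bus: BusRd
[24] P0: load  L3 | P0:O(88), P1:S(88) | bus: none

state = O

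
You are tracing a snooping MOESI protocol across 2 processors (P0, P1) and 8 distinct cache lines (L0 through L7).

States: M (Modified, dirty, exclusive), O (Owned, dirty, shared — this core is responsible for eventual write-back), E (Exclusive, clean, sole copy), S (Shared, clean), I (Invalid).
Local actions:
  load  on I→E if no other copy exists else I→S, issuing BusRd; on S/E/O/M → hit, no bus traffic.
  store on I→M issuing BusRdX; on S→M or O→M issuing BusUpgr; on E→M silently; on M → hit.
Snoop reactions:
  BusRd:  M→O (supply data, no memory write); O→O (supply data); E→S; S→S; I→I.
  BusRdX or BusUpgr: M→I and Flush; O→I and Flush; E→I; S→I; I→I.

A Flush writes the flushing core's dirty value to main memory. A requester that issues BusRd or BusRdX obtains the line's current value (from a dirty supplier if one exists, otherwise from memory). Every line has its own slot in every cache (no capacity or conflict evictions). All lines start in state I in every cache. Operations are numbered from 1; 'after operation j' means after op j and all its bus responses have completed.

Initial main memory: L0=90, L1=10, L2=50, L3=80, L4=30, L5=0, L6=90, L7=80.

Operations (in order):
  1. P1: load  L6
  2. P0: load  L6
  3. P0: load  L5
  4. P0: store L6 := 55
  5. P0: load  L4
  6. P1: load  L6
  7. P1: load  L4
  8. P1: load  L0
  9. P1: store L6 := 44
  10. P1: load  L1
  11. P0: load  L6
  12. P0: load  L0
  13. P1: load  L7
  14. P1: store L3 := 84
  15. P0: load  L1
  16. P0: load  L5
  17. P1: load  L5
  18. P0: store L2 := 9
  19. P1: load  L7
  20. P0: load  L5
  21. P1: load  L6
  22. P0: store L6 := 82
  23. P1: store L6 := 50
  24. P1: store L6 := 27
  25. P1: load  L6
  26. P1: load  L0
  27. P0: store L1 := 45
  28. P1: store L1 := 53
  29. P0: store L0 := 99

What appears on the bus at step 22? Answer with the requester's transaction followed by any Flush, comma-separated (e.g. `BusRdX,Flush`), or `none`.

[1] P1: load  L6 | P0:I, P1:E(90) | bus: BusRd
[2] P0: load  L6 | P0:S(90), P1:S(90) | bus: BusRd
[3] P0: load  L5 | P0:E(0), P1:I | bus: BusRd
[4] P0: store L6 := 55 | P0:M(55), P1:I | bus: BusUpgr
[5] P0: load  L4 | P0:E(30), P1:I | bus: BusRd
[6] P1: load  L6 | P0:O(55), P1:S(55) | bus: BusRd
[7] P1: load  L4 | P0:S(30), P1:S(30) | bus: BusRd
[8] P1: load  L0 | P0:I, P1:E(90) | bus: BusRd
[9] P1: store L6 := 44 | P0:I, P1:M(44) | bus: BusUpgr,Flush
[10] P1: load  L1 | P0:I, P1:E(10) | bus: BusRd
[11] P0: load  L6 | P0:S(44), P1:O(44) | bus: BusRd
[12] P0: load  L0 | P0:S(90), P1:S(90) | bus: BusRd
[13] P1: load  L7 | P0:I, P1:E(80) | bus: BusRd
[14] P1: store L3 := 84 | P0:I, P1:M(84) | bus: BusRdX
[15] P0: load  L1 | P0:S(10), P1:S(10) | bus: BusRd
[16] P0: load  L5 | P0:E(0), P1:I | bus: none
[17] P1: load  L5 | P0:S(0), P1:S(0) | bus: BusRd
[18] P0: store L2 := 9 | P0:M(9), P1:I | bus: BusRdX
[19] P1: load  L7 | P0:I, P1:E(80) | bus: none
[20] P0: load  L5 | P0:S(0), P1:S(0) | bus: none
[21] P1: load  L6 | P0:S(44), P1:O(44) | bus: none
[22] P0: store L6 := 82 | P0:M(82), P1:I | bus: BusUpgr,Flush
[23] P1: store L6 := 50 | P0:I, P1:M(50) | bus: BusRdX,Flush
[24] P1: store L6 := 27 | P0:I, P1:M(27) | bus: none
[25] P1: load  L6 | P0:I, P1:M(27) | bus: none
[26] P1: load  L0 | P0:S(90), P1:S(90) | bus: none
[27] P0: store L1 := 45 | P0:M(45), P1:I | bus: BusUpgr
[28] P1: store L1 := 53 | P0:I, P1:M(53) | bus: BusRdX,Flush
[29] P0: store L0 := 99 | P0:M(99), P1:I | bus: BusUpgr

bus = BusUpgr,Flush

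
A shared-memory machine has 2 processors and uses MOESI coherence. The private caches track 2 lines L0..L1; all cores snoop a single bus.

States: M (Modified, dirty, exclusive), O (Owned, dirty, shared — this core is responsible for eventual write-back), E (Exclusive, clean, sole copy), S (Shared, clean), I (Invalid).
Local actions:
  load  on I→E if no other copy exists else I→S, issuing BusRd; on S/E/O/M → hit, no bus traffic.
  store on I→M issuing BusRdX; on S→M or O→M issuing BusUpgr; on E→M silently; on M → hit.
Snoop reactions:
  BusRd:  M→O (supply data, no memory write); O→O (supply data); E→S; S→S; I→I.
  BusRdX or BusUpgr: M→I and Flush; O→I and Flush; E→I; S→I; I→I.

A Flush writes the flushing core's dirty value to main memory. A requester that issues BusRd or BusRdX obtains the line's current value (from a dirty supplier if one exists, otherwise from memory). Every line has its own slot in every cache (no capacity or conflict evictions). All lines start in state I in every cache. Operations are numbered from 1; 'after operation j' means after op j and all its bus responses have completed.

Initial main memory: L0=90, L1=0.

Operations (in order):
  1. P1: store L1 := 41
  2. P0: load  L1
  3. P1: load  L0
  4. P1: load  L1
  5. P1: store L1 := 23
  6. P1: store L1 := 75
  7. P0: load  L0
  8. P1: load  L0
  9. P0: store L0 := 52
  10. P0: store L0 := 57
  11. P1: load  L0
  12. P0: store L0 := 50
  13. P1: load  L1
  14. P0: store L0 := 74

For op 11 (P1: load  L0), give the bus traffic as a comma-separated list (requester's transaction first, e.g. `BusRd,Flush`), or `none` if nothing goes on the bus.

bus = BusRd

step 1: P1: store L1 := 41  ⟶  IM  (L1)  txn=BusRdX  M[L1]=0
step 2: P0: load  L1  ⟶  SO  (L1)  txn=BusRd  M[L1]=0
step 3: P1: load  L0  ⟶  IE  (L0)  txn=BusRd  M[L0]=90
step 4: P1: load  L1  ⟶  SO  (L1)  txn=∅  M[L1]=0
step 5: P1: store L1 := 23  ⟶  IM  (L1)  txn=BusUpgr  M[L1]=0
step 6: P1: store L1 := 75  ⟶  IM  (L1)  txn=∅  M[L1]=0
step 7: P0: load  L0  ⟶  SS  (L0)  txn=BusRd  M[L0]=90
step 8: P1: load  L0  ⟶  SS  (L0)  txn=∅  M[L0]=90
step 9: P0: store L0 := 52  ⟶  MI  (L0)  txn=BusUpgr  M[L0]=90
step 10: P0: store L0 := 57  ⟶  MI  (L0)  txn=∅  M[L0]=90
step 11: P1: load  L0  ⟶  OS  (L0)  txn=BusRd  M[L0]=90
step 12: P0: store L0 := 50  ⟶  MI  (L0)  txn=BusUpgr  M[L0]=90
step 13: P1: load  L1  ⟶  IM  (L1)  txn=∅  M[L1]=0
step 14: P0: store L0 := 74  ⟶  MI  (L0)  txn=∅  M[L0]=90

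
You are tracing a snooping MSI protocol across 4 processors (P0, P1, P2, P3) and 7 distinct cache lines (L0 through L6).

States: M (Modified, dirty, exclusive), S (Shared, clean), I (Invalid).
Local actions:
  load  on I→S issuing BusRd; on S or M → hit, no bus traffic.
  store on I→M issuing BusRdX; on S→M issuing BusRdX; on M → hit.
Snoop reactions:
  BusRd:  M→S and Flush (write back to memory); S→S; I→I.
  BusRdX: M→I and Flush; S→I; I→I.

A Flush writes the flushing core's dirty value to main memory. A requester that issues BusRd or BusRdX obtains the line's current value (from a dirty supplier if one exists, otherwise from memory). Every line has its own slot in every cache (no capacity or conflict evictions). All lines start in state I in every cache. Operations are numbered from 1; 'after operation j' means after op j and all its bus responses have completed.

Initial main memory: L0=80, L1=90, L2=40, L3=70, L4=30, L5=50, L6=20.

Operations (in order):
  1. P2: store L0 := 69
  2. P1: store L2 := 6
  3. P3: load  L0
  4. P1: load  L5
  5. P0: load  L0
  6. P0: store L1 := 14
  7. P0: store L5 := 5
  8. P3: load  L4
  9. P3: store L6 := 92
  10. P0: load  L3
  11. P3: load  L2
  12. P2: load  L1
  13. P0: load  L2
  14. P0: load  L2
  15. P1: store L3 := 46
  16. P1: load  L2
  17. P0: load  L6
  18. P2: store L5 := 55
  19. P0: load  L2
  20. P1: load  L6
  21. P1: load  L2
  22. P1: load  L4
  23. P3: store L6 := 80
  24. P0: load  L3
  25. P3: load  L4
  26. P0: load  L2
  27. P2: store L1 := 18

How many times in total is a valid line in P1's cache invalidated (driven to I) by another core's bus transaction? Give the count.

invalidations = 2

1. P2: store L0 := 69  bus=[BusRdX]  L0: P0=I P1=I P2=M P3=I  mem[L0]=80
2. P1: store L2 := 6  bus=[BusRdX]  L2: P0=I P1=M P2=I P3=I  mem[L2]=40
3. P3: load  L0  bus=[BusRd,Flush]  L0: P0=I P1=I P2=S P3=S  mem[L0]=69
4. P1: load  L5  bus=[BusRd]  L5: P0=I P1=S P2=I P3=I  mem[L5]=50
5. P0: load  L0  bus=[BusRd]  L0: P0=S P1=I P2=S P3=S  mem[L0]=69
6. P0: store L1 := 14  bus=[BusRdX]  L1: P0=M P1=I P2=I P3=I  mem[L1]=90
7. P0: store L5 := 5  bus=[BusRdX]  L5: P0=M P1=I P2=I P3=I  mem[L5]=50
8. P3: load  L4  bus=[BusRd]  L4: P0=I P1=I P2=I P3=S  mem[L4]=30
9. P3: store L6 := 92  bus=[BusRdX]  L6: P0=I P1=I P2=I P3=M  mem[L6]=20
10. P0: load  L3  bus=[BusRd]  L3: P0=S P1=I P2=I P3=I  mem[L3]=70
11. P3: load  L2  bus=[BusRd,Flush]  L2: P0=I P1=S P2=I P3=S  mem[L2]=6
12. P2: load  L1  bus=[BusRd,Flush]  L1: P0=S P1=I P2=S P3=I  mem[L1]=14
13. P0: load  L2  bus=[BusRd]  L2: P0=S P1=S P2=I P3=S  mem[L2]=6
14. P0: load  L2  bus=[-]  L2: P0=S P1=S P2=I P3=S  mem[L2]=6
15. P1: store L3 := 46  bus=[BusRdX]  L3: P0=I P1=M P2=I P3=I  mem[L3]=70
16. P1: load  L2  bus=[-]  L2: P0=S P1=S P2=I P3=S  mem[L2]=6
17. P0: load  L6  bus=[BusRd,Flush]  L6: P0=S P1=I P2=I P3=S  mem[L6]=92
18. P2: store L5 := 55  bus=[BusRdX,Flush]  L5: P0=I P1=I P2=M P3=I  mem[L5]=5
19. P0: load  L2  bus=[-]  L2: P0=S P1=S P2=I P3=S  mem[L2]=6
20. P1: load  L6  bus=[BusRd]  L6: P0=S P1=S P2=I P3=S  mem[L6]=92
21. P1: load  L2  bus=[-]  L2: P0=S P1=S P2=I P3=S  mem[L2]=6
22. P1: load  L4  bus=[BusRd]  L4: P0=I P1=S P2=I P3=S  mem[L4]=30
23. P3: store L6 := 80  bus=[BusRdX]  L6: P0=I P1=I P2=I P3=M  mem[L6]=92
24. P0: load  L3  bus=[BusRd,Flush]  L3: P0=S P1=S P2=I P3=I  mem[L3]=46
25. P3: load  L4  bus=[-]  L4: P0=I P1=S P2=I P3=S  mem[L4]=30
26. P0: load  L2  bus=[-]  L2: P0=S P1=S P2=I P3=S  mem[L2]=6
27. P2: store L1 := 18  bus=[BusRdX]  L1: P0=I P1=I P2=M P3=I  mem[L1]=14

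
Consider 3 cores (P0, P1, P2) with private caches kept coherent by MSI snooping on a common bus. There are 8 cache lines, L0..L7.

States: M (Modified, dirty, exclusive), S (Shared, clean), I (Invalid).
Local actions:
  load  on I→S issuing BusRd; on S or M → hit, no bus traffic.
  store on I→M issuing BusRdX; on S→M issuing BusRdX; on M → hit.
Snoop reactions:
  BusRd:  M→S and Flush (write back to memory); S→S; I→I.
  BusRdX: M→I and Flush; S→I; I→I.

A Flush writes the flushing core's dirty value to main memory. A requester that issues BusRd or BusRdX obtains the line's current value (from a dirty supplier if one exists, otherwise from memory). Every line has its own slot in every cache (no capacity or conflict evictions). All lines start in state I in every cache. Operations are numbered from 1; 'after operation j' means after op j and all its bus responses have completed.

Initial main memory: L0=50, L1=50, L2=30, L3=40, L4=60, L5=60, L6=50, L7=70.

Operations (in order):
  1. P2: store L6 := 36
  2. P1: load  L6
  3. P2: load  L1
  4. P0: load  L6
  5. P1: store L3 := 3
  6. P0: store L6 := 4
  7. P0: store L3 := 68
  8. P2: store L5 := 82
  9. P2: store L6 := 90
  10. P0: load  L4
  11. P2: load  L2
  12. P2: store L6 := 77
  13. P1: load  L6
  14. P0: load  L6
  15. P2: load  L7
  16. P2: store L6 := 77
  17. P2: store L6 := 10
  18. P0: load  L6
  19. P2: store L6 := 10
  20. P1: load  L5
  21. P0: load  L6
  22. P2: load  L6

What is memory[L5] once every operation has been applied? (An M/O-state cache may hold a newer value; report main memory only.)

step 1: P2: store L6 := 36  ⟶  IIM  (L6)  txn=BusRdX  M[L6]=50
step 2: P1: load  L6  ⟶  ISS  (L6)  txn=BusRd+Flush  M[L6]=36
step 3: P2: load  L1  ⟶  IIS  (L1)  txn=BusRd  M[L1]=50
step 4: P0: load  L6  ⟶  SSS  (L6)  txn=BusRd  M[L6]=36
step 5: P1: store L3 := 3  ⟶  IMI  (L3)  txn=BusRdX  M[L3]=40
step 6: P0: store L6 := 4  ⟶  MII  (L6)  txn=BusRdX  M[L6]=36
step 7: P0: store L3 := 68  ⟶  MII  (L3)  txn=BusRdX+Flush  M[L3]=3
step 8: P2: store L5 := 82  ⟶  IIM  (L5)  txn=BusRdX  M[L5]=60
step 9: P2: store L6 := 90  ⟶  IIM  (L6)  txn=BusRdX+Flush  M[L6]=4
step 10: P0: load  L4  ⟶  SII  (L4)  txn=BusRd  M[L4]=60
step 11: P2: load  L2  ⟶  IIS  (L2)  txn=BusRd  M[L2]=30
step 12: P2: store L6 := 77  ⟶  IIM  (L6)  txn=∅  M[L6]=4
step 13: P1: load  L6  ⟶  ISS  (L6)  txn=BusRd+Flush  M[L6]=77
step 14: P0: load  L6  ⟶  SSS  (L6)  txn=BusRd  M[L6]=77
step 15: P2: load  L7  ⟶  IIS  (L7)  txn=BusRd  M[L7]=70
step 16: P2: store L6 := 77  ⟶  IIM  (L6)  txn=BusRdX  M[L6]=77
step 17: P2: store L6 := 10  ⟶  IIM  (L6)  txn=∅  M[L6]=77
step 18: P0: load  L6  ⟶  SIS  (L6)  txn=BusRd+Flush  M[L6]=10
step 19: P2: store L6 := 10  ⟶  IIM  (L6)  txn=BusRdX  M[L6]=10
step 20: P1: load  L5  ⟶  ISS  (L5)  txn=BusRd+Flush  M[L5]=82
step 21: P0: load  L6  ⟶  SIS  (L6)  txn=BusRd+Flush  M[L6]=10
step 22: P2: load  L6  ⟶  SIS  (L6)  txn=∅  M[L6]=10

memory[L5] = 82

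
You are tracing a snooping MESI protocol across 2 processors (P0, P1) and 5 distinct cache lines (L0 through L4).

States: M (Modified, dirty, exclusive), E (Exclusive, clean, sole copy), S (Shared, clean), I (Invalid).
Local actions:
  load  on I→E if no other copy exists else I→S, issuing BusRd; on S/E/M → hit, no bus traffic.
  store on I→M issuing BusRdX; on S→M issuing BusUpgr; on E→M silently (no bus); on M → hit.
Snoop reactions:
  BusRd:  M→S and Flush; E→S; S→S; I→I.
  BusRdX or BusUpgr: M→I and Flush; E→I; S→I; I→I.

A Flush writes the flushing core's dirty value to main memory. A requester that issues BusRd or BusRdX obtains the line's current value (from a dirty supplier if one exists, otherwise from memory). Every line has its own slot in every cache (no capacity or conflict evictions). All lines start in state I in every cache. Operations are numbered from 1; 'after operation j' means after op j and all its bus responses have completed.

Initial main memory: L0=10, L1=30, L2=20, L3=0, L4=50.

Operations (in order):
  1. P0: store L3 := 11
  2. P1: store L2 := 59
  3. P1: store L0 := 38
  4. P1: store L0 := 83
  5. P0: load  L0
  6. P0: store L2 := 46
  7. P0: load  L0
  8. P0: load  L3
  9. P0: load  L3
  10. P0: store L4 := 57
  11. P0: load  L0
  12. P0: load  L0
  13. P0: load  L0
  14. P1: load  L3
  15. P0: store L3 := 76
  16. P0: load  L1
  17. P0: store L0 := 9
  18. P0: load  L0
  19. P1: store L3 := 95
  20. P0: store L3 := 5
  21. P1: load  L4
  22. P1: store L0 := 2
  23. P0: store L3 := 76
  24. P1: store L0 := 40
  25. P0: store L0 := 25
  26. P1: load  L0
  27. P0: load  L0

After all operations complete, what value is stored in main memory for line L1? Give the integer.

memory[L1] = 30

  op1 P0: store L3 := 11 → M/I on L3; bus BusRdX; mem=0
  op2 P1: store L2 := 59 → I/M on L2; bus BusRdX; mem=20
  op3 P1: store L0 := 38 → I/M on L0; bus BusRdX; mem=10
  op4 P1: store L0 := 83 → I/M on L0; bus (none); mem=10
  op5 P0: load  L0 → S/S on L0; bus BusRd Flush; mem=83
  op6 P0: store L2 := 46 → M/I on L2; bus BusRdX Flush; mem=59
  op7 P0: load  L0 → S/S on L0; bus (none); mem=83
  op8 P0: load  L3 → M/I on L3; bus (none); mem=0
  op9 P0: load  L3 → M/I on L3; bus (none); mem=0
  op10 P0: store L4 := 57 → M/I on L4; bus BusRdX; mem=50
  op11 P0: load  L0 → S/S on L0; bus (none); mem=83
  op12 P0: load  L0 → S/S on L0; bus (none); mem=83
  op13 P0: load  L0 → S/S on L0; bus (none); mem=83
  op14 P1: load  L3 → S/S on L3; bus BusRd Flush; mem=11
  op15 P0: store L3 := 76 → M/I on L3; bus BusUpgr; mem=11
  op16 P0: load  L1 → E/I on L1; bus BusRd; mem=30
  op17 P0: store L0 := 9 → M/I on L0; bus BusUpgr; mem=83
  op18 P0: load  L0 → M/I on L0; bus (none); mem=83
  op19 P1: store L3 := 95 → I/M on L3; bus BusRdX Flush; mem=76
  op20 P0: store L3 := 5 → M/I on L3; bus BusRdX Flush; mem=95
  op21 P1: load  L4 → S/S on L4; bus BusRd Flush; mem=57
  op22 P1: store L0 := 2 → I/M on L0; bus BusRdX Flush; mem=9
  op23 P0: store L3 := 76 → M/I on L3; bus (none); mem=95
  op24 P1: store L0 := 40 → I/M on L0; bus (none); mem=9
  op25 P0: store L0 := 25 → M/I on L0; bus BusRdX Flush; mem=40
  op26 P1: load  L0 → S/S on L0; bus BusRd Flush; mem=25
  op27 P0: load  L0 → S/S on L0; bus (none); mem=25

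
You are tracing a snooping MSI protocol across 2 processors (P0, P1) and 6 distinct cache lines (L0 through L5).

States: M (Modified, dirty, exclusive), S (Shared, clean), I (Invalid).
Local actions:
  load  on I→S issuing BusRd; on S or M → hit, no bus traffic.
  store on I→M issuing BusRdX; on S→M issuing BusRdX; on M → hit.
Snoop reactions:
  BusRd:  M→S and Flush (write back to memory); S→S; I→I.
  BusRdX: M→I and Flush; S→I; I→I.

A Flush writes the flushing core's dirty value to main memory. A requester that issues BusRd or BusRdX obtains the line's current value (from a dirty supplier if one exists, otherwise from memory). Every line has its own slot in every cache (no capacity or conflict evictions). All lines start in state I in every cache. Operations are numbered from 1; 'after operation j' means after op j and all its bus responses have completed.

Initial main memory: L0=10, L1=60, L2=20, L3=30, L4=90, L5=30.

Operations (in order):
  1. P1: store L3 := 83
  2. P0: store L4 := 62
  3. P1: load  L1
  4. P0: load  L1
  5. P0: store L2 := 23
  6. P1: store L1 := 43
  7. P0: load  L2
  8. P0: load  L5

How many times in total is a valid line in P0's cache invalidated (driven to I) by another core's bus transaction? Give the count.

step 1: P1: store L3 := 83  ⟶  IM  (L3)  txn=BusRdX  M[L3]=30
step 2: P0: store L4 := 62  ⟶  MI  (L4)  txn=BusRdX  M[L4]=90
step 3: P1: load  L1  ⟶  IS  (L1)  txn=BusRd  M[L1]=60
step 4: P0: load  L1  ⟶  SS  (L1)  txn=BusRd  M[L1]=60
step 5: P0: store L2 := 23  ⟶  MI  (L2)  txn=BusRdX  M[L2]=20
step 6: P1: store L1 := 43  ⟶  IM  (L1)  txn=BusRdX  M[L1]=60
step 7: P0: load  L2  ⟶  MI  (L2)  txn=∅  M[L2]=20
step 8: P0: load  L5  ⟶  SI  (L5)  txn=BusRd  M[L5]=30

invalidations = 1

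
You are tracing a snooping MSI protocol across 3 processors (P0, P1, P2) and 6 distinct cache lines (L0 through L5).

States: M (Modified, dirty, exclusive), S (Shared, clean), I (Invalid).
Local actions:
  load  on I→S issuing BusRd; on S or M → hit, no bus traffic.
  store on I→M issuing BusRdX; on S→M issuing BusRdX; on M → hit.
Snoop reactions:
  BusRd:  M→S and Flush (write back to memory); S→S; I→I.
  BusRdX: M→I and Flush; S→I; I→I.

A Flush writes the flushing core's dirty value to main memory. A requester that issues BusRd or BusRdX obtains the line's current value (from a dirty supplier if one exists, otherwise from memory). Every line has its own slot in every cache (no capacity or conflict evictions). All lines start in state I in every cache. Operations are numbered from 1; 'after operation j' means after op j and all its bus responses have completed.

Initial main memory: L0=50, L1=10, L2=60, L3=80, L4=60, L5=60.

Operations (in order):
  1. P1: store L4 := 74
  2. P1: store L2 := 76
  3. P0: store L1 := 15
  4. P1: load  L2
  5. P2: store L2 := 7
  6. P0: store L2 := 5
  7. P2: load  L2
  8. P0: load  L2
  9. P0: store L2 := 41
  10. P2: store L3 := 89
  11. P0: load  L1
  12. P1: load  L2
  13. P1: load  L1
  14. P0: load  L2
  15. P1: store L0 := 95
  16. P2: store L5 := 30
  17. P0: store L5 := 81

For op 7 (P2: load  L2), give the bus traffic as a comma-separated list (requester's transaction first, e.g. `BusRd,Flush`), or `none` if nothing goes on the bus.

[1] P1: store L4 := 74 | P0:I, P1:M(74), P2:I | bus: BusRdX
[2] P1: store L2 := 76 | P0:I, P1:M(76), P2:I | bus: BusRdX
[3] P0: store L1 := 15 | P0:M(15), P1:I, P2:I | bus: BusRdX
[4] P1: load  L2 | P0:I, P1:M(76), P2:I | bus: none
[5] P2: store L2 := 7 | P0:I, P1:I, P2:M(7) | bus: BusRdX,Flush
[6] P0: store L2 := 5 | P0:M(5), P1:I, P2:I | bus: BusRdX,Flush
[7] P2: load  L2 | P0:S(5), P1:I, P2:S(5) | bus: BusRd,Flush
[8] P0: load  L2 | P0:S(5), P1:I, P2:S(5) | bus: none
[9] P0: store L2 := 41 | P0:M(41), P1:I, P2:I | bus: BusRdX
[10] P2: store L3 := 89 | P0:I, P1:I, P2:M(89) | bus: BusRdX
[11] P0: load  L1 | P0:M(15), P1:I, P2:I | bus: none
[12] P1: load  L2 | P0:S(41), P1:S(41), P2:I | bus: BusRd,Flush
[13] P1: load  L1 | P0:S(15), P1:S(15), P2:I | bus: BusRd,Flush
[14] P0: load  L2 | P0:S(41), P1:S(41), P2:I | bus: none
[15] P1: store L0 := 95 | P0:I, P1:M(95), P2:I | bus: BusRdX
[16] P2: store L5 := 30 | P0:I, P1:I, P2:M(30) | bus: BusRdX
[17] P0: store L5 := 81 | P0:M(81), P1:I, P2:I | bus: BusRdX,Flush

bus = BusRd,Flush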